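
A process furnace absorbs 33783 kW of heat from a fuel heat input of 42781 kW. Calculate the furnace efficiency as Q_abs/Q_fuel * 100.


Furnace efficiency = Q_absorbed / Q_fuel * 100
= 33783 / 42781 * 100 = 78.97

78.97 %


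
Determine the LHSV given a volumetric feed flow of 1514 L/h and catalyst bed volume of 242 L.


LHSV = volumetric feed rate / catalyst volume
= 1514 L/h / 242 L
= 6.256 h^-1

6.256 h^-1


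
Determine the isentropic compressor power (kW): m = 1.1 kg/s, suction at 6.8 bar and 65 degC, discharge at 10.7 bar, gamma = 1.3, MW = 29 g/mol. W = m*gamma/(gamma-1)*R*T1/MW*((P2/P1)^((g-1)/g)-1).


Isentropic work: W = m*(gamma/(gamma-1))*(R*T1/MW)*((P2/P1)^((gamma-1)/gamma) - 1)
T1 = 65 + 273.15 = 338.15 K
Pressure ratio = 10.7 / 6.8 = 1.57353
Exponent = (1.3 - 1)/1.3 = 0.230769
(P2/P1)^exp - 1 = 1.57353^0.230769 - 1 = 0.11028
W = 1.1 * 1.3 / 0.3 * 8.314 * 338.15 / 29 * 0.11028 = 50.96

50.96 kW


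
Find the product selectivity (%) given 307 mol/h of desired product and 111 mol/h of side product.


Selectivity = desired / (desired + undesired) * 100
Total products = 307 + 111 = 418 mol/h
S = 307 / 418 * 100
= 0.7344 * 100
= 73.44 %

73.44 %


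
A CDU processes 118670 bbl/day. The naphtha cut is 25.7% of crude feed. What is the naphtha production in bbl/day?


Crude throughput = 118670 bbl/day
Fraction yield = 25.7%
yield = throughput * fraction / 100
yield = 118670 * 25.7 / 100 = 30498.19

30498.19 bbl/day


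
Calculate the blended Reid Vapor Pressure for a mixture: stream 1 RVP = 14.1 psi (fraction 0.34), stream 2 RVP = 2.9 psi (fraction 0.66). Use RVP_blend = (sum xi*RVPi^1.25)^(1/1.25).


Chevron index: RVP_blend = (sum xi*RVPi^1.25)^(1/1.25)
RVP^1.25 terms: 0.34 * 14.1^1.25 + 0.66 * 2.9^1.25 = 11.7874
RVP_blend = 11.7874^(1/1.25) = 7.197

7.197 psi


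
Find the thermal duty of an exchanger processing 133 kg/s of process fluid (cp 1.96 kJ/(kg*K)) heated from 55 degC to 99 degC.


Q = m_dot * cp * delta_T
delta_T = 99 - 55 = 44 K
Q = 133 * 1.96 * 44
= 260.68 * 44
= 11469.92 kW

11469.92 kW


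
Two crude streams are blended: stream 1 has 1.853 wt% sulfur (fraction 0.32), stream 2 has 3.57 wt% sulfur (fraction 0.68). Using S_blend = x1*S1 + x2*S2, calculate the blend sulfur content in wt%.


Linear sulfur blending: S_blend = x1*S1 + x2*S2
Contribution 1: 0.32 * 1.853 = 0.59296 wt%
Contribution 2: 0.68 * 3.57 = 2.4276 wt%
S_blend = 0.59296 + 2.4276 = 3.02056

3.02056 wt%


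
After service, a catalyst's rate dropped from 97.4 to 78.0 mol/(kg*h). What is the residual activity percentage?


Activity (%) = (rate_used / rate_fresh) * 100
rate_used = 78.0, rate_fresh = 97.4
= (78.0 / 97.4) * 100
= 0.8008 * 100 = 80.08

80.08 %


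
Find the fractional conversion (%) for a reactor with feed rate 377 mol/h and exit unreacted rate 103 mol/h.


X = (F_in - F_out) / F_in * 100
Moles reacted = 377 - 103 = 274
X = 274 / 377 * 100
= 0.7268 * 100
= 72.68 %

72.68 %


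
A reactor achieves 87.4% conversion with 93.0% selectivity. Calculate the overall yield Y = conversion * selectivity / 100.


Overall yield = conversion (%) * selectivity (%) / 100
Conversion = 87.4%, Selectivity = 93.0%
Y = 87.4 * 93.0 / 100
= 81.282 %

81.282 %


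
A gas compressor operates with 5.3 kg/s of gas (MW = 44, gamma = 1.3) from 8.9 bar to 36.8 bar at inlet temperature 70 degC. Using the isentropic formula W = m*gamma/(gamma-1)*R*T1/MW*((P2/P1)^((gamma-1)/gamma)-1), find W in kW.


Isentropic work: W = m*(gamma/(gamma-1))*(R*T1/MW)*((P2/P1)^((gamma-1)/gamma) - 1)
T1 = 70 + 273.15 = 343.15 K
Pressure ratio = 36.8 / 8.9 = 4.13483
Exponent = (1.3 - 1)/1.3 = 0.230769
(P2/P1)^exp - 1 = 4.13483^0.230769 - 1 = 0.387584
W = 5.3 * 1.3 / 0.3 * 8.314 * 343.15 / 44 * 0.387584 = 577.2

577.2 kW


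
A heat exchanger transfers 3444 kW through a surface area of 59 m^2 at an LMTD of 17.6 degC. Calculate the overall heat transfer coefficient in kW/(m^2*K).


From Q = U*A*LMTD, U = Q / (A * LMTD)
U = 3444 / (59 * 17.6) = 3444 / 1038.4 = 3.317

3.317 kW/(m^2*K)


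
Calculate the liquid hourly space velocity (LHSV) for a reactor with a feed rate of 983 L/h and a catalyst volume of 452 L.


LHSV = volumetric feed rate / catalyst volume
= 983 L/h / 452 L
= 2.175 h^-1

2.175 h^-1


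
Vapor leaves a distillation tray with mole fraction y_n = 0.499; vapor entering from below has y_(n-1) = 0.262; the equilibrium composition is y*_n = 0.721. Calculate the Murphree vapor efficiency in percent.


Murphree vapor efficiency: EMV = (y_n - y_(n-1)) / (y*_n - y_(n-1)) * 100
EMV = (0.499 - 0.262) / (0.721 - 0.262) * 100 = 0.237 / 0.459 * 100 = 51.63

51.63 %


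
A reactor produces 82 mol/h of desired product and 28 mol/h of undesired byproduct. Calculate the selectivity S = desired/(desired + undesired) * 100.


Selectivity = desired / (desired + undesired) * 100
Total products = 82 + 28 = 110 mol/h
S = 82 / 110 * 100
= 0.7455 * 100
= 74.55 %

74.55 %


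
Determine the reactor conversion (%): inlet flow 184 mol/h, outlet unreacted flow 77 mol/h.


X = (F_in - F_out) / F_in * 100
Moles reacted = 184 - 77 = 107
X = 107 / 184 * 100
= 0.5815 * 100
= 58.15 %

58.15 %


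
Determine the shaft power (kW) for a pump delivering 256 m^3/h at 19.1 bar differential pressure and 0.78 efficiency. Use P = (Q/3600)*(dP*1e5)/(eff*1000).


Q = 256 / 3600 = 0.0711111 m^3/s
P = 0.0711111 * (19.1 * 1e5) / 0.78 / 1000 = 174.1

174.1 kW


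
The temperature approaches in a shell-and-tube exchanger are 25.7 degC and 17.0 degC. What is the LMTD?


LMTD = (dT1 - dT2) / ln(dT1/dT2)
= (25.7 - 17.0) / ln(25.7 / 17.0) = 8.7 / 0.413278 = 21.05

21.05 degC


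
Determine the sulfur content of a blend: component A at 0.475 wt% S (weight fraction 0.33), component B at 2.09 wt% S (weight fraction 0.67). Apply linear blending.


Linear sulfur blending: S_blend = x1*S1 + x2*S2
Contribution 1: 0.33 * 0.475 = 0.15675 wt%
Contribution 2: 0.67 * 2.09 = 1.4003 wt%
S_blend = 0.15675 + 1.4003 = 1.55705

1.55705 wt%


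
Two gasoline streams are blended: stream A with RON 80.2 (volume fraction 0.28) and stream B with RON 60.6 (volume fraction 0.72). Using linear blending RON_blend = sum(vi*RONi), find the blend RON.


Linear blending: RON_blend = sum(vi * RONi)
Contribution 1: 0.28 * 80.2 = 22.456
Contribution 2: 0.72 * 60.6 = 43.632
RON_blend = 22.456 + 43.632 = 66.088

66.088


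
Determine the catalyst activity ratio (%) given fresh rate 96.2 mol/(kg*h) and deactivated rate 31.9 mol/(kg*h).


Activity (%) = (rate_used / rate_fresh) * 100
rate_used = 31.9, rate_fresh = 96.2
= (31.9 / 96.2) * 100
= 0.3316 * 100 = 33.16

33.16 %


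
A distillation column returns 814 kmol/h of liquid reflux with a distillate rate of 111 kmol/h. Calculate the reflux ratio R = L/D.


Reflux ratio definition: R = L / D (liquid returned / distillate withdrawn)
L = 814 kmol/h, D = 111 kmol/h
R = 814 / 111 = 7.333

7.333


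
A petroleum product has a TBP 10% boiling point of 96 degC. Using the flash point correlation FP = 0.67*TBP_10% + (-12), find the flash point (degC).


FP = 0.67 * 96 + (-12) = 52.32

52.32 degC


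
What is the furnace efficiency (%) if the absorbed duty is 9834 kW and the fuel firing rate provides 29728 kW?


Furnace efficiency = Q_absorbed / Q_fuel * 100
= 9834 / 29728 * 100 = 33.08

33.08 %


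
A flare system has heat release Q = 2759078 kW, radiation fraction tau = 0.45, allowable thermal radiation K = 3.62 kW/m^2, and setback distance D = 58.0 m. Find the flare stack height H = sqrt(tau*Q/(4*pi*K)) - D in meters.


tau*Q/(4*pi*K) = 0.45 * 2759078 / (4 * pi * 3.62) = 27293.4
sqrt(27293.4) = 165.207
H = 165.207 - 58.0 = 107.2

107.2 m


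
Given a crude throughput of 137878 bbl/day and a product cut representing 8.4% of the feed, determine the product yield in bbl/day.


Crude throughput = 137878 bbl/day
Fraction yield = 8.4%
yield = throughput * fraction / 100
yield = 137878 * 8.4 / 100 = 11581.752

11581.752 bbl/day


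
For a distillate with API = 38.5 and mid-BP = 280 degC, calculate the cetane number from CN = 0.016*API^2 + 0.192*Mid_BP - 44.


CN = 0.016 * 38.5^2 + 0.192 * 280 - 44
CN = 23.716 + 53.76 - 44 = 33.476

33.476


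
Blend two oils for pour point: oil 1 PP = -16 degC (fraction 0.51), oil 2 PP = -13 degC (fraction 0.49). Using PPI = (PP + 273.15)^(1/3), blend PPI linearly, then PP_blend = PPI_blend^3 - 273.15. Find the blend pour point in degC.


PPI_1 = (-16 + 273.15)^(1/3) = 6.359098
PPI_2 = (-13 + 273.15)^(1/3) = 6.383731
PPI_blend = 0.51 * 6.359098 + 0.49 * 6.383731 = 6.371168
PP_blend = 6.371168^3 - 273.15 = 258.6171 - 273.15 = -14.53

-14.53 degC


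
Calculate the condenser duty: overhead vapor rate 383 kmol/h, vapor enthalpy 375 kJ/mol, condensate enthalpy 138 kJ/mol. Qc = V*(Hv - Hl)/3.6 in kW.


Qc = 383 * (375 - 138) / 3.6 = 383 * 237 / 3.6 = 25210

25210 kW


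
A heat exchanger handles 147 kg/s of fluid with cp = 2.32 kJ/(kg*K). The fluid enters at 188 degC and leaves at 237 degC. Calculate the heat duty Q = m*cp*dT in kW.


Q = m_dot * cp * delta_T
delta_T = 237 - 188 = 49 K
Q = 147 * 2.32 * 49
= 341.04 * 49
= 16710.96 kW

16710.96 kW


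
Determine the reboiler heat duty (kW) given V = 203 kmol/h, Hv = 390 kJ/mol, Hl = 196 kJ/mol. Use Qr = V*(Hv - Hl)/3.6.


Qr = 203 * (390 - 196) / 3.6 = 203 * 194 / 3.6 = 10940

10940 kW


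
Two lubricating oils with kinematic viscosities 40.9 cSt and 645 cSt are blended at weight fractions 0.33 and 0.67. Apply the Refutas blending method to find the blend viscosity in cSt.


Refutas method: VBN_i = 14.534*ln(ln(visc_i + 0.8)) + 10.975, blended linearly by mass fraction; since VBN is linear in VBI_i = ln(ln(visc_i + 0.8)) and the fractions sum to 1, blend VBI directly: visc = exp(exp(VBI_blend)) - 0.8
VBI_1 = ln(ln(40.9 + 0.8)) = 1.31654
VBI_2 = ln(ln(645 + 0.8)) = 1.86725
VBI_blend = 0.33 * 1.31654 + 0.67 * 1.86725 = 1.68552
visc_blend = exp(exp(1.68552)) - 0.8 = 219.6

219.6 cSt


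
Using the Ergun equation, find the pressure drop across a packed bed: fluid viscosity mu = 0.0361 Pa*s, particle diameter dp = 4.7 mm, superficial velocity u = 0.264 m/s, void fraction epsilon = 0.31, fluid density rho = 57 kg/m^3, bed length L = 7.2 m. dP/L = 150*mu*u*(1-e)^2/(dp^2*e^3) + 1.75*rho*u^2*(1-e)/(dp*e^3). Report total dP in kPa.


dp = 4.7 mm = 0.0047 m
Viscous term = 150*0.0361*0.264*(1-0.31)^2 / (0.0047^2*0.31^3) = 1034240
Inertial term = 1.75*57*0.264^2*(1-0.31) / (0.0047*0.31^3) = 34260
dP/L = 1034240 + 34260 = 1068500 Pa/m
dP = 1068500 * 7.2 / 1000 = 7693 kPa

7693 kPa


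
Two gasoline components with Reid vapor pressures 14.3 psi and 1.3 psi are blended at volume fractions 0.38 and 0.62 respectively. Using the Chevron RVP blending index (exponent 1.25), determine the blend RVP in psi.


Chevron index: RVP_blend = (sum xi*RVPi^1.25)^(1/1.25)
RVP^1.25 terms: 0.38 * 14.3^1.25 + 0.62 * 1.3^1.25 = 11.4277
RVP_blend = 11.4277^(1/1.25) = 7.020

7.020 psi


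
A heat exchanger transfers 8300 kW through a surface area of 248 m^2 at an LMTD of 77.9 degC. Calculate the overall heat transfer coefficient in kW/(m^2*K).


From Q = U*A*LMTD, U = Q / (A * LMTD)
U = 8300 / (248 * 77.9) = 8300 / 19319.2 = 0.4296

0.4296 kW/(m^2*K)


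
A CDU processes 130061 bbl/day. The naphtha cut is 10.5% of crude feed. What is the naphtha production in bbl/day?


Crude throughput = 130061 bbl/day
Fraction yield = 10.5%
yield = throughput * fraction / 100
yield = 130061 * 10.5 / 100 = 13656.405

13656.405 bbl/day


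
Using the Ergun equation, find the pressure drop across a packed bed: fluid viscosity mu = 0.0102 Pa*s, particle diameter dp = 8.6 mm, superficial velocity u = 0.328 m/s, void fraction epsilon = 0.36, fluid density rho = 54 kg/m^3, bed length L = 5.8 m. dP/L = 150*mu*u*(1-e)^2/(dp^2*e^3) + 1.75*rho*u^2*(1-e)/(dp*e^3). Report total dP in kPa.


dp = 8.6 mm = 0.0086 m
Viscous term = 150*0.0102*0.328*(1-0.36)^2 / (0.0086^2*0.36^3) = 59569.1
Inertial term = 1.75*54*0.328^2*(1-0.36) / (0.0086*0.36^3) = 16216.4
dP/L = 59569.1 + 16216.4 = 75785.5 Pa/m
dP = 75785.5 * 5.8 / 1000 = 439.6 kPa

439.6 kPa


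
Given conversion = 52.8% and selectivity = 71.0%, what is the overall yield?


Overall yield = conversion (%) * selectivity (%) / 100
Conversion = 52.8%, Selectivity = 71.0%
Y = 52.8 * 71.0 / 100
= 37.488 %

37.488 %


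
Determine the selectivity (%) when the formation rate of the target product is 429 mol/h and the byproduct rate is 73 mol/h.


Selectivity = desired / (desired + undesired) * 100
Total products = 429 + 73 = 502 mol/h
S = 429 / 502 * 100
= 0.8546 * 100
= 85.46 %

85.46 %


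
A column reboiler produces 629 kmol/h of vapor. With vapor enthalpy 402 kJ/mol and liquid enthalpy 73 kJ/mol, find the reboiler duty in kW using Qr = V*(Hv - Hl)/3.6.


Qr = 629 * (402 - 73) / 3.6 = 629 * 329 / 3.6 = 57480

57480 kW


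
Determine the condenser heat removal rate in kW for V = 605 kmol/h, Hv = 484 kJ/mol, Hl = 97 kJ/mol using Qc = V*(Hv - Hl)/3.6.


Qc = 605 * (484 - 97) / 3.6 = 605 * 387 / 3.6 = 65040

65040 kW


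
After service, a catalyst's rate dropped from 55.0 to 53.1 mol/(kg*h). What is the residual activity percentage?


Activity (%) = (rate_used / rate_fresh) * 100
rate_used = 53.1, rate_fresh = 55.0
= (53.1 / 55.0) * 100
= 0.9655 * 100 = 96.55

96.55 %


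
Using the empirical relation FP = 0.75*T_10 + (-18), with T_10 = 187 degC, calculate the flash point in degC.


FP = 0.75 * 187 + (-18) = 122.25

122.25 degC


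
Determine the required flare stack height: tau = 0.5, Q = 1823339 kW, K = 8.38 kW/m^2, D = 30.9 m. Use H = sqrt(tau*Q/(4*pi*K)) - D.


tau*Q/(4*pi*K) = 0.5 * 1823339 / (4 * pi * 8.38) = 8657.32
sqrt(8657.32) = 93.0447
H = 93.0447 - 30.9 = 62.14

62.14 m


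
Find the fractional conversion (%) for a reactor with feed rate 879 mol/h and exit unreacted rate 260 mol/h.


X = (F_in - F_out) / F_in * 100
Moles reacted = 879 - 260 = 619
X = 619 / 879 * 100
= 0.7042 * 100
= 70.42 %

70.42 %


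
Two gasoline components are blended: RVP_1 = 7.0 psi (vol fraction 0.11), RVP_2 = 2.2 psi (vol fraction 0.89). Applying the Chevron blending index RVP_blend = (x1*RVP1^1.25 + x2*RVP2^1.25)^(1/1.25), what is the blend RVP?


Chevron index: RVP_blend = (sum xi*RVPi^1.25)^(1/1.25)
RVP^1.25 terms: 0.11 * 7.0^1.25 + 0.89 * 2.2^1.25 = 3.63708
RVP_blend = 3.63708^(1/1.25) = 2.809

2.809 psi


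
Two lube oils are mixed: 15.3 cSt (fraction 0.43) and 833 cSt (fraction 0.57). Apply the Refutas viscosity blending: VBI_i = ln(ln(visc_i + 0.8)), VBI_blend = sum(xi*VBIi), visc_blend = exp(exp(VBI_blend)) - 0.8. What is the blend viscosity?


Refutas method: VBN_i = 14.534*ln(ln(visc_i + 0.8)) + 10.975, blended linearly by mass fraction; since VBN is linear in VBI_i = ln(ln(visc_i + 0.8)) and the fractions sum to 1, blend VBI directly: visc = exp(exp(VBI_blend)) - 0.8
VBI_1 = ln(ln(15.3 + 0.8)) = 1.02203
VBI_2 = ln(ln(833 + 0.8)) = 1.90598
VBI_blend = 0.43 * 1.02203 + 0.57 * 1.90598 = 1.52588
visc_blend = exp(exp(1.52588)) - 0.8 = 98.60

98.60 cSt


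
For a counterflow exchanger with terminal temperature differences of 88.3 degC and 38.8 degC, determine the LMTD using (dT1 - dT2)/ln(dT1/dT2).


LMTD = (dT1 - dT2) / ln(dT1/dT2)
= (88.3 - 38.8) / ln(88.3 / 38.8) = 49.5 / 0.82232 = 60.20

60.20 degC


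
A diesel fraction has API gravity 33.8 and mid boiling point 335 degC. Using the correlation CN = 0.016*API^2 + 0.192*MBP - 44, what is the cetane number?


CN = 0.016 * 33.8^2 + 0.192 * 335 - 44
CN = 18.27904 + 64.32 - 44 = 38.59904

38.59904


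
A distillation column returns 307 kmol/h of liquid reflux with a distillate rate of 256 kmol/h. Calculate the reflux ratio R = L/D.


Reflux ratio definition: R = L / D (liquid returned / distillate withdrawn)
L = 307 kmol/h, D = 256 kmol/h
R = 307 / 256 = 1.199

1.199


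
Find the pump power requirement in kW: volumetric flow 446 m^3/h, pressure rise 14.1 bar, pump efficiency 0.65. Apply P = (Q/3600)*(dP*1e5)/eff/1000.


Q = 446 / 3600 = 0.123889 m^3/s
P = 0.123889 * (14.1 * 1e5) / 0.65 / 1000 = 268.7

268.7 kW


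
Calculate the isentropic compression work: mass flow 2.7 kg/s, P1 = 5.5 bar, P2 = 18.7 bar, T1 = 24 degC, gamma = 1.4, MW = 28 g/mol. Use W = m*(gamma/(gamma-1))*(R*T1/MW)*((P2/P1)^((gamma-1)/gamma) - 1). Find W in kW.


Isentropic work: W = m*(gamma/(gamma-1))*(R*T1/MW)*((P2/P1)^((gamma-1)/gamma) - 1)
T1 = 24 + 273.15 = 297.15 K
Pressure ratio = 18.7 / 5.5 = 3.4
Exponent = (1.4 - 1)/1.4 = 0.285714
(P2/P1)^exp - 1 = 3.4^0.285714 - 1 = 0.418571
W = 2.7 * 1.4 / 0.4 * 8.314 * 297.15 / 28 * 0.418571 = 349.0

349.0 kW


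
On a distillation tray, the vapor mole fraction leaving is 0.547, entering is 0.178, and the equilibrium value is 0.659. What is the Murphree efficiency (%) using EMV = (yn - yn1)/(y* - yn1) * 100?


Murphree vapor efficiency: EMV = (y_n - y_(n-1)) / (y*_n - y_(n-1)) * 100
EMV = (0.547 - 0.178) / (0.659 - 0.178) * 100 = 0.369 / 0.481 * 100 = 76.72

76.72 %


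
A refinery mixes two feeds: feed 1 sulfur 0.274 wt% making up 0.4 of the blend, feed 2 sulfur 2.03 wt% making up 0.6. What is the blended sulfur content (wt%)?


Linear sulfur blending: S_blend = x1*S1 + x2*S2
Contribution 1: 0.4 * 0.274 = 0.1096 wt%
Contribution 2: 0.6 * 2.03 = 1.218 wt%
S_blend = 0.1096 + 1.218 = 1.3276

1.3276 wt%


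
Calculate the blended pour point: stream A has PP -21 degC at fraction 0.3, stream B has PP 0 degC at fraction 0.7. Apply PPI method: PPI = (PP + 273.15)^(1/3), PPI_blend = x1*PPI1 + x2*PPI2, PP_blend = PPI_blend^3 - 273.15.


PPI_1 = (-21 + 273.15)^(1/3) = 6.317613
PPI_2 = (0 + 273.15)^(1/3) = 6.488342
PPI_blend = 0.3 * 6.317613 + 0.7 * 6.488342 = 6.437123
PP_blend = 6.437123^3 - 273.15 = 266.7322 - 273.15 = -6.42

-6.42 degC


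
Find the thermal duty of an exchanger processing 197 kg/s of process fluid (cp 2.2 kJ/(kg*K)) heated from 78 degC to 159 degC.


Q = m_dot * cp * delta_T
delta_T = 159 - 78 = 81 K
Q = 197 * 2.2 * 81
= 433.4 * 81
= 35105.4 kW

35105.4 kW


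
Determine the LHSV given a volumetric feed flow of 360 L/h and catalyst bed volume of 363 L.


LHSV = volumetric feed rate / catalyst volume
= 360 L/h / 363 L
= 0.9917 h^-1

0.9917 h^-1


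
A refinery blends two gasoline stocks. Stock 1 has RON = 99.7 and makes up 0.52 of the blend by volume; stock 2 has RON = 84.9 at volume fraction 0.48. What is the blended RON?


Linear blending: RON_blend = sum(vi * RONi)
Contribution 1: 0.52 * 99.7 = 51.844
Contribution 2: 0.48 * 84.9 = 40.752
RON_blend = 51.844 + 40.752 = 92.596

92.596


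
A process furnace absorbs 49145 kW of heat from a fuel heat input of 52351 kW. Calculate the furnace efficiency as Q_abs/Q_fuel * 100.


Furnace efficiency = Q_absorbed / Q_fuel * 100
= 49145 / 52351 * 100 = 93.88

93.88 %


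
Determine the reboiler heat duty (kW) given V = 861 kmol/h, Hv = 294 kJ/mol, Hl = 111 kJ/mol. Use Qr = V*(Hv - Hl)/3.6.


Qr = 861 * (294 - 111) / 3.6 = 861 * 183 / 3.6 = 43770

43770 kW


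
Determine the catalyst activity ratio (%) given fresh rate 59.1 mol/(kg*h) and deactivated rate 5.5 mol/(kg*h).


Activity (%) = (rate_used / rate_fresh) * 100
rate_used = 5.5, rate_fresh = 59.1
= (5.5 / 59.1) * 100
= 0.09306 * 100 = 9.306

9.306 %


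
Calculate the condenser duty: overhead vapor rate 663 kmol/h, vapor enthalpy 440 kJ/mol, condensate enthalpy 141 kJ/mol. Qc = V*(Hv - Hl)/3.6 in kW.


Qc = 663 * (440 - 141) / 3.6 = 663 * 299 / 3.6 = 55070

55070 kW


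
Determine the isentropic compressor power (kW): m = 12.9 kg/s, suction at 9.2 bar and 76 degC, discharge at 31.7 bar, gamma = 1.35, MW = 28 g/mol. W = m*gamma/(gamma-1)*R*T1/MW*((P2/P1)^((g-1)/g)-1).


Isentropic work: W = m*(gamma/(gamma-1))*(R*T1/MW)*((P2/P1)^((gamma-1)/gamma) - 1)
T1 = 76 + 273.15 = 349.15 K
Pressure ratio = 31.7 / 9.2 = 3.44565
Exponent = (1.35 - 1)/1.35 = 0.259259
(P2/P1)^exp - 1 = 3.44565^0.259259 - 1 = 0.378137
W = 12.9 * 1.35 / 0.35 * 8.314 * 349.15 / 28 * 0.378137 = 1951

1951 kW


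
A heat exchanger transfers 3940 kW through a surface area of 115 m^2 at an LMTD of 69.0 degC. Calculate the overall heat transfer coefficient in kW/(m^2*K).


From Q = U*A*LMTD, U = Q / (A * LMTD)
U = 3940 / (115 * 69.0) = 3940 / 7935 = 0.4965

0.4965 kW/(m^2*K)


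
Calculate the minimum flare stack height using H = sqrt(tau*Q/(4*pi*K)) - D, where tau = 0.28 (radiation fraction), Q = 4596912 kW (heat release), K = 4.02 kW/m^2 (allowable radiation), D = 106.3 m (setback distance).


tau*Q/(4*pi*K) = 0.28 * 4596912 / (4 * pi * 4.02) = 25479.3
sqrt(25479.3) = 159.622
H = 159.622 - 106.3 = 53.32

53.32 m


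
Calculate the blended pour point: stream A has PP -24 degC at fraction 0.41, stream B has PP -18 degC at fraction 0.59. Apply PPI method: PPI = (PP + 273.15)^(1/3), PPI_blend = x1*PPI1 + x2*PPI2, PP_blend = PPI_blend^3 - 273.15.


PPI_1 = (-24 + 273.15)^(1/3) = 6.292458
PPI_2 = (-18 + 273.15)^(1/3) = 6.342569
PPI_blend = 0.41 * 6.292458 + 0.59 * 6.342569 = 6.322023
PP_blend = 6.322023^3 - 273.15 = 252.6785 - 273.15 = -20.47

-20.47 degC


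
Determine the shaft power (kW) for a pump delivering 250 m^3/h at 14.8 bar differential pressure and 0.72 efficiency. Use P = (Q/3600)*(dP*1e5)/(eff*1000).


Q = 250 / 3600 = 0.0694444 m^3/s
P = 0.0694444 * (14.8 * 1e5) / 0.72 / 1000 = 142.7

142.7 kW


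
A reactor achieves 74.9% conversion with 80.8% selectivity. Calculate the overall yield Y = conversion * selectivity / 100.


Overall yield = conversion (%) * selectivity (%) / 100
Conversion = 74.9%, Selectivity = 80.8%
Y = 74.9 * 80.8 / 100
= 60.5192 %

60.5192 %


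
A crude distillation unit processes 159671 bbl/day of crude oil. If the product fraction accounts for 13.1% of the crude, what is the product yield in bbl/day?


Crude throughput = 159671 bbl/day
Fraction yield = 13.1%
yield = throughput * fraction / 100
yield = 159671 * 13.1 / 100 = 20916.901

20916.901 bbl/day


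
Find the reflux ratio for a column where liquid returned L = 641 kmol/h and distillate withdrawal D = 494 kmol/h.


Reflux ratio definition: R = L / D (liquid returned / distillate withdrawn)
L = 641 kmol/h, D = 494 kmol/h
R = 641 / 494 = 1.298

1.298


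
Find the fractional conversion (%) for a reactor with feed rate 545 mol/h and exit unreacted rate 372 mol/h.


X = (F_in - F_out) / F_in * 100
Moles reacted = 545 - 372 = 173
X = 173 / 545 * 100
= 0.3174 * 100
= 31.74 %

31.74 %


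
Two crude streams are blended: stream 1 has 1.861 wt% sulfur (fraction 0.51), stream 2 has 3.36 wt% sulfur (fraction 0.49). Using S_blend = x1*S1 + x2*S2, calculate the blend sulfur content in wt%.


Linear sulfur blending: S_blend = x1*S1 + x2*S2
Contribution 1: 0.51 * 1.861 = 0.94911 wt%
Contribution 2: 0.49 * 3.36 = 1.6464 wt%
S_blend = 0.94911 + 1.6464 = 2.59551

2.59551 wt%


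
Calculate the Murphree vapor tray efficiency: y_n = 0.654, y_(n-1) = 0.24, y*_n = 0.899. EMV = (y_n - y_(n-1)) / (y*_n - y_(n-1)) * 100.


Murphree vapor efficiency: EMV = (y_n - y_(n-1)) / (y*_n - y_(n-1)) * 100
EMV = (0.654 - 0.24) / (0.899 - 0.24) * 100 = 0.414 / 0.659 * 100 = 62.82

62.82 %


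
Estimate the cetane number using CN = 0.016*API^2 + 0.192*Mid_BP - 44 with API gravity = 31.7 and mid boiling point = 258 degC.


CN = 0.016 * 31.7^2 + 0.192 * 258 - 44
CN = 16.07824 + 49.536 - 44 = 21.61424

21.61424


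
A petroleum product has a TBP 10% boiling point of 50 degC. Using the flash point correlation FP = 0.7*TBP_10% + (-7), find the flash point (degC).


FP = 0.7 * 50 + (-7) = 28

28 degC


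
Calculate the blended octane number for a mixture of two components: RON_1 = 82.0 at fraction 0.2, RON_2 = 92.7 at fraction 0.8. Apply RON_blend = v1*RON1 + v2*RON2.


Linear blending: RON_blend = sum(vi * RONi)
Contribution 1: 0.2 * 82.0 = 16.4
Contribution 2: 0.8 * 92.7 = 74.16
RON_blend = 16.4 + 74.16 = 90.56

90.56


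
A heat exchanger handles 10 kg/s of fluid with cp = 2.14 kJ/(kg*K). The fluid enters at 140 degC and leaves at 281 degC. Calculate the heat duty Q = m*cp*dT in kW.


Q = m_dot * cp * delta_T
delta_T = 281 - 140 = 141 K
Q = 10 * 2.14 * 141
= 21.4 * 141
= 3017.4 kW

3017.4 kW


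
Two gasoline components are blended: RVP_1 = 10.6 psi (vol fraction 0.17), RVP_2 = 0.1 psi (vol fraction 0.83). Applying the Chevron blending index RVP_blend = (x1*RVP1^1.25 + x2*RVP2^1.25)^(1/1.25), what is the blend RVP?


Chevron index: RVP_blend = (sum xi*RVPi^1.25)^(1/1.25)
RVP^1.25 terms: 0.17 * 10.6^1.25 + 0.83 * 0.1^1.25 = 3.29816
RVP_blend = 3.29816^(1/1.25) = 2.598

2.598 psi


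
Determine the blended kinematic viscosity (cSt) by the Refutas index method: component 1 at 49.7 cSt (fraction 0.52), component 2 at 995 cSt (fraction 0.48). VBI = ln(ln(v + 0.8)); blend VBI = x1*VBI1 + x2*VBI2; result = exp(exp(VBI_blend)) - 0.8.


Refutas method: VBN_i = 14.534*ln(ln(visc_i + 0.8)) + 10.975, blended linearly by mass fraction; since VBN is linear in VBI_i = ln(ln(visc_i + 0.8)) and the fractions sum to 1, blend VBI directly: visc = exp(exp(VBI_blend)) - 0.8
VBI_1 = ln(ln(49.7 + 0.8)) = 1.36659
VBI_2 = ln(ln(995 + 0.8)) = 1.93204
VBI_blend = 0.52 * 1.36659 + 0.48 * 1.93204 = 1.63801
visc_blend = exp(exp(1.63801)) - 0.8 = 170.8

170.8 cSt


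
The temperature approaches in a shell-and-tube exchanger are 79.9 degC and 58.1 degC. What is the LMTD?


LMTD = (dT1 - dT2) / ln(dT1/dT2)
= (79.9 - 58.1) / ln(79.9 / 58.1) = 21.8 / 0.31861 = 68.42

68.42 degC


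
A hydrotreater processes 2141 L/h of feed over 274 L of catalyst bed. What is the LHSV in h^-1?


LHSV = volumetric feed rate / catalyst volume
= 2141 L/h / 274 L
= 7.814 h^-1

7.814 h^-1


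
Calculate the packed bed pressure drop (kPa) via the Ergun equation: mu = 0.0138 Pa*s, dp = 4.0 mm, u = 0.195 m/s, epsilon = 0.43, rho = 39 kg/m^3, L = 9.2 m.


dp = 4.0 mm = 0.004 m
Viscous term = 150*0.0138*0.195*(1-0.43)^2 / (0.004^2*0.43^3) = 103093
Inertial term = 1.75*39*0.195^2*(1-0.43) / (0.004*0.43^3) = 4651.38
dP/L = 103093 + 4651.38 = 107744 Pa/m
dP = 107744 * 9.2 / 1000 = 991.2 kPa

991.2 kPa


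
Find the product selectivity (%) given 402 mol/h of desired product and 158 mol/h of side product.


Selectivity = desired / (desired + undesired) * 100
Total products = 402 + 158 = 560 mol/h
S = 402 / 560 * 100
= 0.7179 * 100
= 71.79 %

71.79 %


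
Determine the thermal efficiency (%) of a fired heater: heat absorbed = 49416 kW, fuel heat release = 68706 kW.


Furnace efficiency = Q_absorbed / Q_fuel * 100
= 49416 / 68706 * 100 = 71.92

71.92 %


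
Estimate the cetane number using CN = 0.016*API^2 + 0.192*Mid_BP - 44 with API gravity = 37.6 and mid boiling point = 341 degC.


CN = 0.016 * 37.6^2 + 0.192 * 341 - 44
CN = 22.62016 + 65.472 - 44 = 44.09216

44.09216


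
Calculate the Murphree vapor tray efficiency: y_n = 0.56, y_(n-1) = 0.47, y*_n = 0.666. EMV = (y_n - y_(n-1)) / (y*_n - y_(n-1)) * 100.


Murphree vapor efficiency: EMV = (y_n - y_(n-1)) / (y*_n - y_(n-1)) * 100
EMV = (0.56 - 0.47) / (0.666 - 0.47) * 100 = 0.09 / 0.196 * 100 = 45.92

45.92 %


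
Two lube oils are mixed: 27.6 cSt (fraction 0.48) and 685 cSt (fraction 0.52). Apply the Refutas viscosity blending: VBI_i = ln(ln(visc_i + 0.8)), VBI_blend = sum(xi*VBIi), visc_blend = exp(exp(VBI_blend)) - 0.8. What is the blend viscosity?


Refutas method: VBN_i = 14.534*ln(ln(visc_i + 0.8)) + 10.975, blended linearly by mass fraction; since VBN is linear in VBI_i = ln(ln(visc_i + 0.8)) and the fractions sum to 1, blend VBI directly: visc = exp(exp(VBI_blend)) - 0.8
VBI_1 = ln(ln(27.6 + 0.8)) = 1.20788
VBI_2 = ln(ln(685 + 0.8)) = 1.8765
VBI_blend = 0.48 * 1.20788 + 0.52 * 1.8765 = 1.55556
visc_blend = exp(exp(1.55556)) - 0.8 = 113.4

113.4 cSt


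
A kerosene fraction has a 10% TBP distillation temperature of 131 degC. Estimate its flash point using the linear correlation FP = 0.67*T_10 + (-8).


FP = 0.67 * 131 + (-8) = 79.77

79.77 degC


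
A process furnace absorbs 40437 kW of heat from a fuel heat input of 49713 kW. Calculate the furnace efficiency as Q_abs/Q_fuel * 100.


Furnace efficiency = Q_absorbed / Q_fuel * 100
= 40437 / 49713 * 100 = 81.34

81.34 %


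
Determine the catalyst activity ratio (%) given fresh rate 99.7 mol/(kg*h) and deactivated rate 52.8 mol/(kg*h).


Activity (%) = (rate_used / rate_fresh) * 100
rate_used = 52.8, rate_fresh = 99.7
= (52.8 / 99.7) * 100
= 0.5296 * 100 = 52.96

52.96 %


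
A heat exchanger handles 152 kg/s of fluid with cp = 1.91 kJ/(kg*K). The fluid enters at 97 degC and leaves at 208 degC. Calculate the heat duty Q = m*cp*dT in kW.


Q = m_dot * cp * delta_T
delta_T = 208 - 97 = 111 K
Q = 152 * 1.91 * 111
= 290.32 * 111
= 32225.52 kW

32225.52 kW


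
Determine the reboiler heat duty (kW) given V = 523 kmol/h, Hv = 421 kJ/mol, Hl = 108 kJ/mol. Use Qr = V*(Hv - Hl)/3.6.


Qr = 523 * (421 - 108) / 3.6 = 523 * 313 / 3.6 = 45470

45470 kW


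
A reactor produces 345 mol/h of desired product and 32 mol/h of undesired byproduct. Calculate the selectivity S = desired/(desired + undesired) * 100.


Selectivity = desired / (desired + undesired) * 100
Total products = 345 + 32 = 377 mol/h
S = 345 / 377 * 100
= 0.9151 * 100
= 91.51 %

91.51 %


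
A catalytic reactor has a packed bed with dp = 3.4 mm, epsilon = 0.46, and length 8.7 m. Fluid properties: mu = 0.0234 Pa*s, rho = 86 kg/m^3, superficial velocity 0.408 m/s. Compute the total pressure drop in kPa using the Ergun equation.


dp = 3.4 mm = 0.0034 m
Viscous term = 150*0.0234*0.408*(1-0.46)^2 / (0.0034^2*0.46^3) = 371128
Inertial term = 1.75*86*0.408^2*(1-0.46) / (0.0034*0.46^3) = 40878.8
dP/L = 371128 + 40878.8 = 412007 Pa/m
dP = 412007 * 8.7 / 1000 = 3584 kPa

3584 kPa


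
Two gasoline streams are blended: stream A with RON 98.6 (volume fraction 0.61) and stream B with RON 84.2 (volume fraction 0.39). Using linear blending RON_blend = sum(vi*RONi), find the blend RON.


Linear blending: RON_blend = sum(vi * RONi)
Contribution 1: 0.61 * 98.6 = 60.146
Contribution 2: 0.39 * 84.2 = 32.838
RON_blend = 60.146 + 32.838 = 92.984

92.984


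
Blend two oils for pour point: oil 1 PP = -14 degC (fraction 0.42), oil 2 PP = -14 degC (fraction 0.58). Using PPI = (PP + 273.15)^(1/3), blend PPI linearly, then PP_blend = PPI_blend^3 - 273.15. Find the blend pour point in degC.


PPI_1 = (-14 + 273.15)^(1/3) = 6.375541
PPI_2 = (-14 + 273.15)^(1/3) = 6.375541
PPI_blend = 0.42 * 6.375541 + 0.58 * 6.375541 = 6.375541
PP_blend = 6.375541^3 - 273.15 = 259.1499 - 273.15 = -14

-14 degC


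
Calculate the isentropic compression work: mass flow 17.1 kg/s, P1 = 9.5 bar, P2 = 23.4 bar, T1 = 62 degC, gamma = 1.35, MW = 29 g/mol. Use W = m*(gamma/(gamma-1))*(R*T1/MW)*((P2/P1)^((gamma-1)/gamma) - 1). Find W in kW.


Isentropic work: W = m*(gamma/(gamma-1))*(R*T1/MW)*((P2/P1)^((gamma-1)/gamma) - 1)
T1 = 62 + 273.15 = 335.15 K
Pressure ratio = 23.4 / 9.5 = 2.46316
Exponent = (1.35 - 1)/1.35 = 0.259259
(P2/P1)^exp - 1 = 2.46316^0.259259 - 1 = 0.263275
W = 17.1 * 1.35 / 0.35 * 8.314 * 335.15 / 29 * 0.263275 = 1668

1668 kW


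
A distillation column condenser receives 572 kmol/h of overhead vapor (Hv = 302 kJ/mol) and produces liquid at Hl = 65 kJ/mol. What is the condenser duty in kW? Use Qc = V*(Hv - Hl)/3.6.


Qc = 572 * (302 - 65) / 3.6 = 572 * 237 / 3.6 = 37660

37660 kW


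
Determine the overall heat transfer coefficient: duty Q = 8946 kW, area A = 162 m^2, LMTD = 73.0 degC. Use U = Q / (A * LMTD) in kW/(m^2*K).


From Q = U*A*LMTD, U = Q / (A * LMTD)
U = 8946 / (162 * 73.0) = 8946 / 11826 = 0.7565

0.7565 kW/(m^2*K)


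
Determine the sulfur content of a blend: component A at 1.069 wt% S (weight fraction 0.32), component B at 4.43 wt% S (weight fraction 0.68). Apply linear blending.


Linear sulfur blending: S_blend = x1*S1 + x2*S2
Contribution 1: 0.32 * 1.069 = 0.34208 wt%
Contribution 2: 0.68 * 4.43 = 3.0124 wt%
S_blend = 0.34208 + 3.0124 = 3.35448

3.35448 wt%


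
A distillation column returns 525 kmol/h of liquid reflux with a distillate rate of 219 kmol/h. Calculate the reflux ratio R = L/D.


Reflux ratio definition: R = L / D (liquid returned / distillate withdrawn)
L = 525 kmol/h, D = 219 kmol/h
R = 525 / 219 = 2.397

2.397


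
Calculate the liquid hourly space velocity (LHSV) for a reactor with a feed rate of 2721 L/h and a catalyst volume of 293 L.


LHSV = volumetric feed rate / catalyst volume
= 2721 L/h / 293 L
= 9.287 h^-1

9.287 h^-1


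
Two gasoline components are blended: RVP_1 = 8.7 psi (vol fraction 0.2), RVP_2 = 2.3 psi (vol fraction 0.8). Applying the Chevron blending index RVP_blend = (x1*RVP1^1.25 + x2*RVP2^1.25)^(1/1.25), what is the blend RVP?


Chevron index: RVP_blend = (sum xi*RVPi^1.25)^(1/1.25)
RVP^1.25 terms: 0.2 * 8.7^1.25 + 0.8 * 2.3^1.25 = 5.25428
RVP_blend = 5.25428^(1/1.25) = 3.771

3.771 psi


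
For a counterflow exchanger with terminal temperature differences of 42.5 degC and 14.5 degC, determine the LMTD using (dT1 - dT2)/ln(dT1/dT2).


LMTD = (dT1 - dT2) / ln(dT1/dT2)
= (42.5 - 14.5) / ln(42.5 / 14.5) = 28 / 1.07536 = 26.04

26.04 degC


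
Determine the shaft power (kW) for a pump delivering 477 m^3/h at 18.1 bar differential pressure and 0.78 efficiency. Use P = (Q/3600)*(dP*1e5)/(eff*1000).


Q = 477 / 3600 = 0.1325 m^3/s
P = 0.1325 * (18.1 * 1e5) / 0.78 / 1000 = 307.5

307.5 kW


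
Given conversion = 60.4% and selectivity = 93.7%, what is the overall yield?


Overall yield = conversion (%) * selectivity (%) / 100
Conversion = 60.4%, Selectivity = 93.7%
Y = 60.4 * 93.7 / 100
= 56.5948 %

56.5948 %


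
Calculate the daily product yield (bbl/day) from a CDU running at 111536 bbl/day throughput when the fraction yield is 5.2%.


Crude throughput = 111536 bbl/day
Fraction yield = 5.2%
yield = throughput * fraction / 100
yield = 111536 * 5.2 / 100 = 5799.872

5799.872 bbl/day


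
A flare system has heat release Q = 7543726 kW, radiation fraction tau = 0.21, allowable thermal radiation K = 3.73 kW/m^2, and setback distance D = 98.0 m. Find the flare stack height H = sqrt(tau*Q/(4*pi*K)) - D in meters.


tau*Q/(4*pi*K) = 0.21 * 7543726 / (4 * pi * 3.73) = 33797.7
sqrt(33797.7) = 183.842
H = 183.842 - 98.0 = 85.84

85.84 m


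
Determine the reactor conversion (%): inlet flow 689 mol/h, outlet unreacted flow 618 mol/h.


X = (F_in - F_out) / F_in * 100
Moles reacted = 689 - 618 = 71
X = 71 / 689 * 100
= 0.1030 * 100
= 10.30 %

10.30 %


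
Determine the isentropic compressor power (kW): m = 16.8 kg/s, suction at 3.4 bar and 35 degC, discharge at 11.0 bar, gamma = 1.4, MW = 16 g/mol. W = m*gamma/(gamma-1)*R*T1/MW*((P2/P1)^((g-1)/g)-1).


Isentropic work: W = m*(gamma/(gamma-1))*(R*T1/MW)*((P2/P1)^((gamma-1)/gamma) - 1)
T1 = 35 + 273.15 = 308.15 K
Pressure ratio = 11.0 / 3.4 = 3.23529
Exponent = (1.4 - 1)/1.4 = 0.285714
(P2/P1)^exp - 1 = 3.23529^0.285714 - 1 = 0.398587
W = 16.8 * 1.4 / 0.4 * 8.314 * 308.15 / 16 * 0.398587 = 3753

3753 kW


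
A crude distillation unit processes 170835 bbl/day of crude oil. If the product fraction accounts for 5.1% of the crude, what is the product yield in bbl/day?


Crude throughput = 170835 bbl/day
Fraction yield = 5.1%
yield = throughput * fraction / 100
yield = 170835 * 5.1 / 100 = 8712.585

8712.585 bbl/day


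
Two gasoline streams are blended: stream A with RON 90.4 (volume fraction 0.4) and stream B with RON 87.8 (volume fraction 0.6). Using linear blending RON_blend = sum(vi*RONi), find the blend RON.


Linear blending: RON_blend = sum(vi * RONi)
Contribution 1: 0.4 * 90.4 = 36.16
Contribution 2: 0.6 * 87.8 = 52.68
RON_blend = 36.16 + 52.68 = 88.84

88.84


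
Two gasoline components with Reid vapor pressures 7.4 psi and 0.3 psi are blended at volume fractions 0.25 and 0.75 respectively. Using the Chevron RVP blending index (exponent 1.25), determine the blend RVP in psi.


Chevron index: RVP_blend = (sum xi*RVPi^1.25)^(1/1.25)
RVP^1.25 terms: 0.25 * 7.4^1.25 + 0.75 * 0.3^1.25 = 3.21778
RVP_blend = 3.21778^(1/1.25) = 2.547

2.547 psi


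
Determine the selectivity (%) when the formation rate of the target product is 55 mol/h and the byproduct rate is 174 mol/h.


Selectivity = desired / (desired + undesired) * 100
Total products = 55 + 174 = 229 mol/h
S = 55 / 229 * 100
= 0.2402 * 100
= 24.02 %

24.02 %


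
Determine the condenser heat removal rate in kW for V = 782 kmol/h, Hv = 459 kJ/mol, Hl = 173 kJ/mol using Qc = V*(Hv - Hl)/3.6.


Qc = 782 * (459 - 173) / 3.6 = 782 * 286 / 3.6 = 62130

62130 kW


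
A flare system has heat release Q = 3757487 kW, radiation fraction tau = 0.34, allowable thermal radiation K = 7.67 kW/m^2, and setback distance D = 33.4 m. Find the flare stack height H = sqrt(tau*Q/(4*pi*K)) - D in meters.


tau*Q/(4*pi*K) = 0.34 * 3757487 / (4 * pi * 7.67) = 13254.7
sqrt(13254.7) = 115.129
H = 115.129 - 33.4 = 81.73

81.73 m


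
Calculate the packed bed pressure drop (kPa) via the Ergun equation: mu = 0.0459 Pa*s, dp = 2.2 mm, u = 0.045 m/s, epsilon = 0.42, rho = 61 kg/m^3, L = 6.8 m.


dp = 2.2 mm = 0.0022 m
Viscous term = 150*0.0459*0.045*(1-0.42)^2 / (0.0022^2*0.42^3) = 290656
Inertial term = 1.75*61*0.045^2*(1-0.42) / (0.0022*0.42^3) = 769.22
dP/L = 290656 + 769.22 = 291425 Pa/m
dP = 291425 * 6.8 / 1000 = 1982 kPa

1982 kPa


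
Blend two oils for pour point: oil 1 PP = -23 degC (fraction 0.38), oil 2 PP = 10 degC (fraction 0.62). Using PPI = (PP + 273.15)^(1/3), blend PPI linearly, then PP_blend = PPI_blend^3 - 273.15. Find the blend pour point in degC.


PPI_1 = (-23 + 273.15)^(1/3) = 6.300865
PPI_2 = (10 + 273.15)^(1/3) = 6.566574
PPI_blend = 0.38 * 6.300865 + 0.62 * 6.566574 = 6.465605
PP_blend = 6.465605^3 - 273.15 = 270.2885 - 273.15 = -2.86

-2.86 degC


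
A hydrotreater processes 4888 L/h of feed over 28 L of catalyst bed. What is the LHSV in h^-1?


LHSV = volumetric feed rate / catalyst volume
= 4888 L/h / 28 L
= 174.6 h^-1

174.6 h^-1


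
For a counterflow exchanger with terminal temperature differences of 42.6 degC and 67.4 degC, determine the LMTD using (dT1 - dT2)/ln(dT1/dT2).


LMTD = (dT1 - dT2) / ln(dT1/dT2)
= (42.6 - 67.4) / ln(42.6 / 67.4) = -24.8 / -0.458791 = 54.06

54.06 degC


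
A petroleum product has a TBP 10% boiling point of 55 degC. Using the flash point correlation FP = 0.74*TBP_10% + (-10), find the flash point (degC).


FP = 0.74 * 55 + (-10) = 30.7

30.7 degC


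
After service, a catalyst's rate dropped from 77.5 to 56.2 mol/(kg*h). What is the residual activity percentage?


Activity (%) = (rate_used / rate_fresh) * 100
rate_used = 56.2, rate_fresh = 77.5
= (56.2 / 77.5) * 100
= 0.7252 * 100 = 72.52

72.52 %


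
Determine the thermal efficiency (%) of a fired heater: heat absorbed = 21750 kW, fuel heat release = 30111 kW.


Furnace efficiency = Q_absorbed / Q_fuel * 100
= 21750 / 30111 * 100 = 72.23

72.23 %


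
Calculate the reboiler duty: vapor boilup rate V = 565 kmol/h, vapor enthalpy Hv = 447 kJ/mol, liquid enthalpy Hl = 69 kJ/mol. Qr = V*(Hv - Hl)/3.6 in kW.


Qr = 565 * (447 - 69) / 3.6 = 565 * 378 / 3.6 = 59320

59320 kW


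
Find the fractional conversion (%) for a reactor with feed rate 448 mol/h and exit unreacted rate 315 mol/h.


X = (F_in - F_out) / F_in * 100
Moles reacted = 448 - 315 = 133
X = 133 / 448 * 100
= 0.2969 * 100
= 29.69 %

29.69 %


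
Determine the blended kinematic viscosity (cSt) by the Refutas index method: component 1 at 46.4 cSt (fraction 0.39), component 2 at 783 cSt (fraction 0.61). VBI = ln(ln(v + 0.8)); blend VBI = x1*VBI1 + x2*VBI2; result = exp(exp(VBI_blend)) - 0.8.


Refutas method: VBN_i = 14.534*ln(ln(visc_i + 0.8)) + 10.975, blended linearly by mass fraction; since VBN is linear in VBI_i = ln(ln(visc_i + 0.8)) and the fractions sum to 1, blend VBI directly: visc = exp(exp(VBI_blend)) - 0.8
VBI_1 = ln(ln(46.4 + 0.8)) = 1.34921
VBI_2 = ln(ln(783 + 0.8)) = 1.89674
VBI_blend = 0.39 * 1.34921 + 0.61 * 1.89674 = 1.6832
visc_blend = exp(exp(1.6832)) - 0.8 = 216.8

216.8 cSt
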